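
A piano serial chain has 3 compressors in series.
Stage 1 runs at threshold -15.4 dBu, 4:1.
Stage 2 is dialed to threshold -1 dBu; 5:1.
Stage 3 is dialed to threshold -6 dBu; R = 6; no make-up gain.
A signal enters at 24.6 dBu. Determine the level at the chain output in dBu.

Stage 1: 40 dB above -15.4 dBu, reduced 4:1 to 10 dB above → -5.4 dBu.
Stage 2: -5.4 dBu ≤ -1 dBu, so stage 2 doesn't engage; output -5.4 dBu.
Stage 3: 0.6 dB above -6 dBu, reduced 6:1 to 0.1 dB above → -5.9 dBu.

-5.9 dBu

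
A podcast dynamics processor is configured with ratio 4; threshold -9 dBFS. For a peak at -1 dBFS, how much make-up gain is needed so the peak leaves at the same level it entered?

6 dB

Overshoot 8 dB → 8/4 = 2 dB after compression, so the compressed level is -9 + 2 = -7 dBFS.
Make-up = target − compressed = -1 − (-7) = 6 dB.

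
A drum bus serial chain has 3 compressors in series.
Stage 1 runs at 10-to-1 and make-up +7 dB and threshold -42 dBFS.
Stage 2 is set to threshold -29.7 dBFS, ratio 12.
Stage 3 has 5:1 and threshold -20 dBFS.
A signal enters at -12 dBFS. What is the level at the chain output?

-32 dBFS

Stage 1: 30 dB above -42 dBFS, reduced 10:1 to 3 dB above → -39 dBFS; +7 dB make-up → -32 dBFS.
Stage 2: below threshold (-32 ≤ -29.7); passes unchanged; output -32 dBFS.
Stage 3: below threshold (-32 ≤ -20); passes unchanged; output -32 dBFS.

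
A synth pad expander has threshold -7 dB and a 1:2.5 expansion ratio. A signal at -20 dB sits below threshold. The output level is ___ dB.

-39.5 dB

Undershoot = (-7) − (-20) = 13 dB.
At 1:2.5, that expands to 32.5 dB under threshold.
Output = -7 − 32.5 = -39.5 dB.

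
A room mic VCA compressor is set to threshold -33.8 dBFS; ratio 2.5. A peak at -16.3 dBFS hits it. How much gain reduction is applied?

10.5 dB

The signal is 17.5 dB above threshold.
At 2.5:1, output sits 17.5/2.5 = 7 dB above threshold.
So the signal is attenuated by 17.5 − 7 = 10.5 dB.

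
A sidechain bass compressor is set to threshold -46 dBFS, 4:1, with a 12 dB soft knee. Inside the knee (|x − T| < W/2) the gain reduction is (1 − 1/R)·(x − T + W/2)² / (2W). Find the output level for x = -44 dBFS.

x − T + W/2 = -44 − (-46) + 6 = 8.
GR = (1 − 1/4) × 8² / 24 = 0.75 × 64 / 24 = 2 dB.
Output = -44 − 2 = -46 dBFS.

-46 dBFS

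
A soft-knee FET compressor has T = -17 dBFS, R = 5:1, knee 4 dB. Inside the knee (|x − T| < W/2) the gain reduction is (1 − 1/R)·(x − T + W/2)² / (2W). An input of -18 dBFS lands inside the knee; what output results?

x − T + W/2 = -18 − (-17) + 2 = 1.
GR = (1 − 1/5) × 1² / 8 = 0.8 × 1 / 8 = 0.1 dB.
Output = -18 − 0.1 = -18.1 dBFS.

-18.1 dBFS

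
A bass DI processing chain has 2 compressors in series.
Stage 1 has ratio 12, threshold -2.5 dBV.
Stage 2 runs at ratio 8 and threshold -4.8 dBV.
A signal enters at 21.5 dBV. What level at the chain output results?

Stage 1: overshoot 24 dB → 24/12 = 2 dB → -0.5 dBV.
Stage 2: 4.3 dB above -4.8 dBV, reduced 8:1 to 0.5375 dB above → -4.2625 dBV.

-4.2625 dBV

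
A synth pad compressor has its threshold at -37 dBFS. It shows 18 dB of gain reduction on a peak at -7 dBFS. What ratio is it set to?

2.5:1

Input overshoot = -7 − (-37) = 30 dB.
Output overshoot = 30 − 18 = 12 dB.
Ratio = input overshoot / output overshoot = 30 / 12 = 2.5.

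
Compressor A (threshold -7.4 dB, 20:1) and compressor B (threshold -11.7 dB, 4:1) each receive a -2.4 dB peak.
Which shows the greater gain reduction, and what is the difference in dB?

A: GR = 5 − 5/20 = 4.75 dB.
B: GR = 9.3 − 9.3/4 = 6.975 dB.
Difference: 2.225 dB in favour of B.

B, by 2.225 dB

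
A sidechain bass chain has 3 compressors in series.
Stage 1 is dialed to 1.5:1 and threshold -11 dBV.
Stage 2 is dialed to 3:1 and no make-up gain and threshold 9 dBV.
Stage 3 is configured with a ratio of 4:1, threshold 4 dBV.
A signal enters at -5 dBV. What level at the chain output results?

-7 dBV

Stage 1: 6 dB above -11 dBV, reduced 1.5:1 to 4 dB above → -7 dBV.
Stage 2: -7 dBV ≤ 9 dBV, so stage 2 doesn't engage; output -7 dBV.
Stage 3: -7 dBV is at or below the 4 dBV threshold — no compression; output -7 dBV.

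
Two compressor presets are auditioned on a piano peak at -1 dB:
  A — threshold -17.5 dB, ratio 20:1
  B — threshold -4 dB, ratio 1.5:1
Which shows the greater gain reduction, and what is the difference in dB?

A, by 14.675 dB

A: overshoot 16.5 dB → output overshoot 0.825 dB → GR 15.675 dB.
B: overshoot 3 dB → output overshoot 2 dB → GR 1 dB.
Difference: 14.675 dB in favour of A.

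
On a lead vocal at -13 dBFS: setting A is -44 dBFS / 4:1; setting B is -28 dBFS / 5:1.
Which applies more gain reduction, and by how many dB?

A, by 11.25 dB

A: 31 dB over, compressed to 7.75 dB over, so 23.25 dB of GR.
B: 15 dB over, compressed to 3 dB over, so 12 dB of GR.
Difference: 11.25 dB in favour of A.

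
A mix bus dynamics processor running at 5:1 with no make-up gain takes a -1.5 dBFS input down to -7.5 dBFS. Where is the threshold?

-9 dBFS

Gain reduction = -1.5 − (-7.5) = 6 dB; output overshoot = GR / (R − 1) = 6 / 4 = 1.5 dB.
Threshold = output − output overshoot = -7.5 − 1.5 = -9 dBFS.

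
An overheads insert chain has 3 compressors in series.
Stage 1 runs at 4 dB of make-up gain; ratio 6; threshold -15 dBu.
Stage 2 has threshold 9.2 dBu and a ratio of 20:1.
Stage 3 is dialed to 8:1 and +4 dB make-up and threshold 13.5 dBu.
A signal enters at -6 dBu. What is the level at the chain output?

Stage 1: -6 dBu is 9 dB over -15 dBu; at 6:1 that becomes 1.5 dB over, giving -13.5 dBu; +4 dB make-up → -9.5 dBu.
Stage 2: -9.5 dBu is at or below the 9.2 dBu threshold — no compression; output -9.5 dBu.
Stage 3: below threshold (-9.5 ≤ 13.5); passes unchanged; make-up brings it to -5.5 dBu.

-5.5 dBu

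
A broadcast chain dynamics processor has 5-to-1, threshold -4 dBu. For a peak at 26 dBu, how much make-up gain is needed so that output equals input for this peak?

The peak compresses to -4 + 30/5 = 2 dBu.
To reach 26 dBu requires 26 − 2 = 24 dB of make-up.

24 dB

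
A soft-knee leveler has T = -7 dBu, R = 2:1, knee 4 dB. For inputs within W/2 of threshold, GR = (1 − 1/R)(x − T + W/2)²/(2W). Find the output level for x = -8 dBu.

-8.0625 dBu

x − T + W/2 = -8 − (-7) + 2 = 1.
GR = (1 − 1/2) × 1² / 8 = 0.5 × 1 / 8 = 0.0625 dB.
Output = -8 − 0.0625 = -8.0625 dBu.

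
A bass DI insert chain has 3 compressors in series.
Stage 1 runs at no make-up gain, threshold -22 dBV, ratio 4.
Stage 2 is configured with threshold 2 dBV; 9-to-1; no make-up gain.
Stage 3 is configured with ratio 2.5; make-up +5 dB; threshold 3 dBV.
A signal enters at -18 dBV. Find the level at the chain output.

Stage 1: 4 dB above -22 dBV, reduced 4:1 to 1 dB above → -21 dBV.
Stage 2: below threshold (-21 ≤ 2); passes unchanged; output -21 dBV.
Stage 3: -21 dBV is at or below the 3 dBV threshold — no compression; make-up brings it to -16 dBV.

-16 dBV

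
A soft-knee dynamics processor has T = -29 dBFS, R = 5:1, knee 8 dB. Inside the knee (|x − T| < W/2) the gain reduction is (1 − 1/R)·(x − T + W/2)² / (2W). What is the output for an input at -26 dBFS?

x − T + W/2 = -26 − (-29) + 4 = 7.
GR = (1 − 1/5) × 7² / 16 = 0.8 × 49 / 16 = 2.45 dB.
Output = -26 − 2.45 = -28.45 dBFS.

-28.45 dBFS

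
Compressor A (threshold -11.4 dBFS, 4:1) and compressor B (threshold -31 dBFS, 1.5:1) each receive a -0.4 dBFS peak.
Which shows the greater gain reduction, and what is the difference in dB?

A: 11 dB over, compressed to 2.75 dB over, so 8.25 dB of GR.
B: 30.6 dB over, compressed to 20.4 dB over, so 10.2 dB of GR.
B applies 1.95 dB more gain reduction.

B, by 1.95 dB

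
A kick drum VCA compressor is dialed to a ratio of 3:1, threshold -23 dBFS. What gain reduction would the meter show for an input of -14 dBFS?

6 dB

Overshoot = -14 − (-23) = 9 dB.
At 3:1, output sits 9/3 = 3 dB above threshold.
So the signal is attenuated by 9 − 3 = 6 dB.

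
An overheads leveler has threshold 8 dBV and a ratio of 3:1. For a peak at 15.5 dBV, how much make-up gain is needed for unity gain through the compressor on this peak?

Without make-up, output = threshold + overshoot/3 = 8 + 2.5 = 10.5 dBV.
Gap to target: 5 dB.

5 dB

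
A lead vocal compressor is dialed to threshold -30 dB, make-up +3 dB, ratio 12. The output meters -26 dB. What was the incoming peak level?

-18 dB

Before make-up, the level was -26 − 3 = -29 dB.
That's 1 dB above the -30 dB threshold.
Before 12:1 compression the overshoot was 1 × 12 = 12 dB, so input = -30 + 12 = -18 dB.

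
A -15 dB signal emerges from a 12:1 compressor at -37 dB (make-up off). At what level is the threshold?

-39 dB

Gain reduction = -15 − (-37) = 22 dB; output overshoot = GR / (R − 1) = 22 / 11 = 2 dB.
Threshold = output − output overshoot = -37 − 2 = -39 dB.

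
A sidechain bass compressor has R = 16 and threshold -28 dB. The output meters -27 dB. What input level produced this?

-12 dB

Post-compression overshoot = -27 − (-28) = 1 dB.
Before 16:1 compression the overshoot was 1 × 16 = 16 dB, so input = -28 + 16 = -12 dB.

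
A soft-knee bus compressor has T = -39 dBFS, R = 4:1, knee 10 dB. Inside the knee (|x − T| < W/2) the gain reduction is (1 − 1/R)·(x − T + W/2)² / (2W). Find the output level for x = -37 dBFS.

-38.8375 dBFS

x − T + W/2 = -37 − (-39) + 5 = 7.
GR = (1 − 1/4) × 7² / 20 = 0.75 × 49 / 20 = 1.8375 dB.
Output = -37 − 1.8375 = -38.8375 dBFS.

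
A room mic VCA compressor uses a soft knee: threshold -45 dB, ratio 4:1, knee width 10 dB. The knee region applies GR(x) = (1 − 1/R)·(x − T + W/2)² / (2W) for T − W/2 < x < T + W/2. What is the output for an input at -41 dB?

x − T + W/2 = -41 − (-45) + 5 = 9.
GR = (1 − 1/4) × 9² / 20 = 0.75 × 81 / 20 = 3.0375 dB.
Output = -41 − 3.0375 = -44.0375 dB.

-44.0375 dB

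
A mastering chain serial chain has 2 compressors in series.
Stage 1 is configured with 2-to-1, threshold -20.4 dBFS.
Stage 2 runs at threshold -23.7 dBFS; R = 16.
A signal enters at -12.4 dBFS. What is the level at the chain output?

Stage 1: overshoot 8 dB → 8/2 = 4 dB → -16.4 dBFS.
Stage 2: 7.3 dB above -23.7 dBFS, reduced 16:1 to 0.45625 dB above → -23.24375 dBFS.

-23.24375 dBFS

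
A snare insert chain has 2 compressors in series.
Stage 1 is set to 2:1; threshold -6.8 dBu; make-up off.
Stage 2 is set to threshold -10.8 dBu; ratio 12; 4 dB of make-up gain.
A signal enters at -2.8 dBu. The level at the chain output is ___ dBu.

Stage 1: overshoot 4 dB → 4/2 = 2 dB → -4.8 dBu.
Stage 2: overshoot 6 dB → 6/12 = 0.5 dB → -10.3 dBu; +4 dB make-up → -6.3 dBu.

-6.3 dBu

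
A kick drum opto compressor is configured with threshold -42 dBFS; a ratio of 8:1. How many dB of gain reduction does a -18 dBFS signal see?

21 dB

-18 dBFS exceeds the threshold by 24 dB.
At 8:1, output sits 24/8 = 3 dB above threshold.
Gain reduction = 24 − 3 = 21 dB.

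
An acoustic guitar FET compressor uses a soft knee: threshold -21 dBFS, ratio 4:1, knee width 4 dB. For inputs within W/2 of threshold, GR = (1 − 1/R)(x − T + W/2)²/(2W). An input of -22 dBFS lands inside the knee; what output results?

x − T + W/2 = -22 − (-21) + 2 = 1.
GR = (1 − 1/4) × 1² / 8 = 0.75 × 1 / 8 = 0.09375 dB.
Output = -22 − 0.09375 = -22.09375 dBFS.

-22.09375 dBFS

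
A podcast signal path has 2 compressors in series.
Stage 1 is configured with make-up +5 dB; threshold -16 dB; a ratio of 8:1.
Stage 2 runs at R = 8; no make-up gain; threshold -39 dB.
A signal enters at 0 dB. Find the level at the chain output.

-35.25 dB

Stage 1: 0 dB is 16 dB over -16 dB; at 8:1 that becomes 2 dB over, giving -14 dB; +5 dB make-up → -9 dB.
Stage 2: overshoot 30 dB → 30/8 = 3.75 dB → -35.25 dB.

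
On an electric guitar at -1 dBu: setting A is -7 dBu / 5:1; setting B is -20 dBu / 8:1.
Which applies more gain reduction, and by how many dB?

B, by 11.825 dB

A: 6 dB over, compressed to 1.2 dB over, so 4.8 dB of GR.
B: 19 dB over, compressed to 2.375 dB over, so 16.625 dB of GR.
B applies 11.825 dB more gain reduction.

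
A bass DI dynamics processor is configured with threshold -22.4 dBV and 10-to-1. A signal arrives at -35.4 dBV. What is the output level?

-35.4 dBV

-35.4 dBV is 13 dB below the -22.4 dBV threshold, so no gain reduction is applied.
Output = input = -35.4 dBV.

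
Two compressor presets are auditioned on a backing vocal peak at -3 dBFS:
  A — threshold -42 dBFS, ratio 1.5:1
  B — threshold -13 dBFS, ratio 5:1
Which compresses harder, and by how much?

A: GR = 39 − 39/1.5 = 13 dB.
B: GR = 10 − 10/5 = 8 dB.
A applies 5 dB more gain reduction.

A, by 5 dB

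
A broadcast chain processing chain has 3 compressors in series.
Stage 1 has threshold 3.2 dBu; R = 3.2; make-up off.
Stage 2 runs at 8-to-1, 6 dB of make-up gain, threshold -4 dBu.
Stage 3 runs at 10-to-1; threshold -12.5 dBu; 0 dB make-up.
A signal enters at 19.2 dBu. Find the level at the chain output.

-10.8975 dBu

Stage 1: 16 dB above 3.2 dBu, reduced 3.2:1 to 5 dB above → 8.2 dBu.
Stage 2: 8.2 dBu is 12.2 dB over -4 dBu; at 8:1 that becomes 1.525 dB over, giving -2.475 dBu; +6 dB make-up → 3.525 dBu.
Stage 3: 16.025 dB above -12.5 dBu, reduced 10:1 to 1.6025 dB above → -10.8975 dBu.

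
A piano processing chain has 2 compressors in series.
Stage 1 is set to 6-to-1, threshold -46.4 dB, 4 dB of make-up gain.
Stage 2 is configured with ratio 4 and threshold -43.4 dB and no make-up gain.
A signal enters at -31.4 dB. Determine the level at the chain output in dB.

Stage 1: -31.4 dB is 15 dB over -46.4 dB; at 6:1 that becomes 2.5 dB over, giving -43.9 dB; +4 dB make-up → -39.9 dB.
Stage 2: -39.9 dB is 3.5 dB over -43.4 dB; at 4:1 that becomes 0.875 dB over, giving -42.525 dB.

-42.525 dB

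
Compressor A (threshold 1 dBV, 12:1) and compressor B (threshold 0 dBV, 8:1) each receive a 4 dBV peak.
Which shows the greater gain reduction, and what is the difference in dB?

B, by 0.75 dB

A: 3 dB over, compressed to 0.25 dB over, so 2.75 dB of GR.
B: 4 dB over, compressed to 0.5 dB over, so 3.5 dB of GR.
B applies 0.75 dB more gain reduction.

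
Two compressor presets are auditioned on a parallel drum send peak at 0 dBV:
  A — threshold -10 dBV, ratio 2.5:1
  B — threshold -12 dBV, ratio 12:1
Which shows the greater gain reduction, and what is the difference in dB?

A: 10 dB over, compressed to 4 dB over, so 6 dB of GR.
B: 12 dB over, compressed to 1 dB over, so 11 dB of GR.
B applies 5 dB more gain reduction.

B, by 5 dB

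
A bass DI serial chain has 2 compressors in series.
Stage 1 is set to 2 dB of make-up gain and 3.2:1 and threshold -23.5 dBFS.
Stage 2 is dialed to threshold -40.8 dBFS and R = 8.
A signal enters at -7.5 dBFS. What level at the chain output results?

-37.7625 dBFS

Stage 1: overshoot 16 dB → 16/3.2 = 5 dB → -18.5 dBFS; +2 dB make-up → -16.5 dBFS.
Stage 2: 24.3 dB above -40.8 dBFS, reduced 8:1 to 3.0375 dB above → -37.7625 dBFS.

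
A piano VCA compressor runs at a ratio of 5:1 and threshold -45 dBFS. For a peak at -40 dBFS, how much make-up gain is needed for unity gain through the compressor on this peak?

4 dB

The peak compresses to -45 + 5/5 = -44 dBFS.
To reach -40 dBFS requires -40 − (-44) = 4 dB of make-up.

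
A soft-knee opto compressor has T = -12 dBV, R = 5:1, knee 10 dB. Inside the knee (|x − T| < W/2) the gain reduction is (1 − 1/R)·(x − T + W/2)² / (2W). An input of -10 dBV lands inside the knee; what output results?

-11.96 dBV

x − T + W/2 = -10 − (-12) + 5 = 7.
GR = (1 − 1/5) × 7² / 20 = 0.8 × 49 / 20 = 1.96 dB.
Output = -10 − 1.96 = -11.96 dBV.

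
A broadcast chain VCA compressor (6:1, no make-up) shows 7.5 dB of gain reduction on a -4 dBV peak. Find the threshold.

Let T be the threshold. Output overshoot = (input overshoot)/R, so -11.5 − T = (-4 − T)/6.
6·(-11.5 − T) = -4 − T → 5·T = -69 − (-4) = -65.
T = -65/5 = -13 dBV.

-13 dBV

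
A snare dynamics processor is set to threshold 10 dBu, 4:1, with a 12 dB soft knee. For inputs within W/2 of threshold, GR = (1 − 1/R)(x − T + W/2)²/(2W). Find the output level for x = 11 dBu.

9.46875 dBu

x − T + W/2 = 11 − 10 + 6 = 7.
GR = (1 − 1/4) × 7² / 24 = 0.75 × 49 / 24 = 1.53125 dB.
Output = 11 − 1.53125 = 9.46875 dBu.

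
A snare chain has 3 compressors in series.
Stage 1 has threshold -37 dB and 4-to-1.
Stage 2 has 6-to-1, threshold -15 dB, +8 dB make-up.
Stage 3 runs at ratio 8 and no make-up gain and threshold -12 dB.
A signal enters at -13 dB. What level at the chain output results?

Stage 1: -13 dB is 24 dB over -37 dB; at 4:1 that becomes 6 dB over, giving -31 dB.
Stage 2: -31 dB is at or below the -15 dB threshold — no compression; make-up brings it to -23 dB.
Stage 3: below threshold (-23 ≤ -12); passes unchanged; output -23 dB.

-23 dB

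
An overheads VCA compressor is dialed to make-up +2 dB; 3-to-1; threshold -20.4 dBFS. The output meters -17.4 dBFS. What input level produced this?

Remove make-up: -17.4 − 2 = -19.4 dBFS.
Post-compression overshoot = -19.4 − (-20.4) = 1 dB.
Input overshoot = R × output overshoot = 3 dB → input = -20.4 + 3 = -17.4 dBFS.

-17.4 dBFS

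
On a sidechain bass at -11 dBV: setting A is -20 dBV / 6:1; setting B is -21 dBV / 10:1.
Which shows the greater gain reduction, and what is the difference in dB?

A: GR = 9 − 9/6 = 7.5 dB.
B: GR = 10 − 10/10 = 9 dB.
Difference: 1.5 dB in favour of B.

B, by 1.5 dB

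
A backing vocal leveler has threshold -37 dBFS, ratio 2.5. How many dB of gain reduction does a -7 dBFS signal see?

Overshoot = -7 − (-37) = 30 dB.
At 2.5:1, output sits 30/2.5 = 12 dB above threshold.
So the signal is attenuated by 30 − 12 = 18 dB.

18 dB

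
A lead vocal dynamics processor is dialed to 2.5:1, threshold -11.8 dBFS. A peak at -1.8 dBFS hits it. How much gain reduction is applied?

6 dB

Overshoot = -1.8 − (-11.8) = 10 dB.
At 2.5:1, output sits 10/2.5 = 4 dB above threshold.
Gain reduction = 10 − 4 = 6 dB.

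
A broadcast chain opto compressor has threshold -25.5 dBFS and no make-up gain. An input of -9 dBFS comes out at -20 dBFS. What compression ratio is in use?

3:1

Input overshoot = -9 − (-25.5) = 16.5 dB; output overshoot = -20 − (-25.5) = 5.5 dB.
Ratio = 16.5 / 5.5 = 3.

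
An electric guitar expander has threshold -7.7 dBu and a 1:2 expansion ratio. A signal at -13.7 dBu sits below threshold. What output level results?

-19.7 dBu

The input is 6 dB below the -7.7 dBu threshold.
A 1:2 expander multiplies undershoot by 2: 6 × 2 = 12 dB below threshold.
Output = -7.7 − 12 = -19.7 dBu.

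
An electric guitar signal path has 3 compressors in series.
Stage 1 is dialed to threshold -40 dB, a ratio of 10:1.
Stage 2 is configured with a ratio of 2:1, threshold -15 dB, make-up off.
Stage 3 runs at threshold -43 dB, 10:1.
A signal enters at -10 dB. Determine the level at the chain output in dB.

Stage 1: 30 dB above -40 dB, reduced 10:1 to 3 dB above → -37 dB.
Stage 2: -37 dB is at or below the -15 dB threshold — no compression; output -37 dB.
Stage 3: -37 dB is 6 dB over -43 dB; at 10:1 that becomes 0.6 dB over, giving -42.4 dB.

-42.4 dB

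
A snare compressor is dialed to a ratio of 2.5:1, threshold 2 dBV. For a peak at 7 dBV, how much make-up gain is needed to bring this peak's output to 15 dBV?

Without make-up, output = threshold + overshoot/2.5 = 2 + 2 = 4 dBV.
Gap to target: 11 dB.

11 dB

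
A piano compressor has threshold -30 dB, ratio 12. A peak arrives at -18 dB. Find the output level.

-29 dB

The input is 12 dB above the -30 dB threshold.
At 12:1 the overshoot is divided by 12, leaving 1 dB above threshold.
So the level is -30 + 1 = -29 dB.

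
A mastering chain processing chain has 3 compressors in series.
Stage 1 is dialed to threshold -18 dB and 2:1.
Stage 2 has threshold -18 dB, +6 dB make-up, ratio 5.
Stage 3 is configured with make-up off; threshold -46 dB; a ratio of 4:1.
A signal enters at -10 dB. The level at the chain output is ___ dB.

Stage 1: 8 dB above -18 dB, reduced 2:1 to 4 dB above → -14 dB.
Stage 2: -14 dB is 4 dB over -18 dB; at 5:1 that becomes 0.8 dB over, giving -17.2 dB; +6 dB make-up → -11.2 dB.
Stage 3: overshoot 34.8 dB → 34.8/4 = 8.7 dB → -37.3 dB.

-37.3 dB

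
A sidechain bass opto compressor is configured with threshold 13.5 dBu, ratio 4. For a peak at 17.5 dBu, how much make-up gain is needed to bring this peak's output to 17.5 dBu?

3 dB

Without make-up, output = threshold + overshoot/4 = 13.5 + 1 = 14.5 dBu.
Gap to target: 3 dB.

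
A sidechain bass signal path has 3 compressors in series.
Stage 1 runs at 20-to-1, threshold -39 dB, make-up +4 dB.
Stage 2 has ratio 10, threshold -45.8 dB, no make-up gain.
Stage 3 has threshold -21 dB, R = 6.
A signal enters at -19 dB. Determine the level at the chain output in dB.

Stage 1: 20 dB above -39 dB, reduced 20:1 to 1 dB above → -38 dB; +4 dB make-up → -34 dB.
Stage 2: overshoot 11.8 dB → 11.8/10 = 1.18 dB → -44.62 dB.
Stage 3: below threshold (-44.62 ≤ -21); passes unchanged; output -44.62 dB.

-44.62 dB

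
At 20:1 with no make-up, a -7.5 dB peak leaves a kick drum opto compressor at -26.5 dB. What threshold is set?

-27.5 dB

Input is 20 dB above T (since output overshoot × R = input overshoot: (-26.5 − T)·20 = -7.5 − T gives T = -27.5 dB).
Check: -27.5 + (-7.5 − (-27.5))/20 = -27.5 + 1 = -26.5 dB. ✓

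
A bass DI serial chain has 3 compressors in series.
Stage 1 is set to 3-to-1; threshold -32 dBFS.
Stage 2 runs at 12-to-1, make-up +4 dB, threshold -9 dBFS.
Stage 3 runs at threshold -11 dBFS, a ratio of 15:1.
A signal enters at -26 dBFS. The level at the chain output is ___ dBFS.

Stage 1: -26 dBFS is 6 dB over -32 dBFS; at 3:1 that becomes 2 dB over, giving -30 dBFS.
Stage 2: below threshold (-30 ≤ -9); passes unchanged; make-up brings it to -26 dBFS.
Stage 3: -26 dBFS ≤ -11 dBFS, so stage 3 doesn't engage; output -26 dBFS.

-26 dBFS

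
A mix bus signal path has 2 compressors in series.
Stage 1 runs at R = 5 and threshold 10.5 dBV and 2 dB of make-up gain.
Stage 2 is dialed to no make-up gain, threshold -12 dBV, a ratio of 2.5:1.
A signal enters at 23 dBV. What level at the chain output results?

-1.2 dBV

Stage 1: 23 dBV is 12.5 dB over 10.5 dBV; at 5:1 that becomes 2.5 dB over, giving 13 dBV; +2 dB make-up → 15 dBV.
Stage 2: overshoot 27 dB → 27/2.5 = 10.8 dB → -1.2 dBV.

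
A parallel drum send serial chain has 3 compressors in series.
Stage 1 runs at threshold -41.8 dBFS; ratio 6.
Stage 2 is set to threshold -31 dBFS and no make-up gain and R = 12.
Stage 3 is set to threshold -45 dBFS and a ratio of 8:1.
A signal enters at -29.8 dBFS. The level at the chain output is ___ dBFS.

Stage 1: -29.8 dBFS is 12 dB over -41.8 dBFS; at 6:1 that becomes 2 dB over, giving -39.8 dBFS.
Stage 2: below threshold (-39.8 ≤ -31); passes unchanged; output -39.8 dBFS.
Stage 3: -39.8 dBFS is 5.2 dB over -45 dBFS; at 8:1 that becomes 0.65 dB over, giving -44.35 dBFS.

-44.35 dBFS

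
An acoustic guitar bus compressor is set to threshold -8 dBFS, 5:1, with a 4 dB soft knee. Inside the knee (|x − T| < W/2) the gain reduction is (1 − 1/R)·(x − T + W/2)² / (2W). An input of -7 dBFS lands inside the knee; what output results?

x − T + W/2 = -7 − (-8) + 2 = 3.
GR = (1 − 1/5) × 3² / 8 = 0.8 × 9 / 8 = 0.9 dB.
Output = -7 − 0.9 = -7.9 dBFS.

-7.9 dBFS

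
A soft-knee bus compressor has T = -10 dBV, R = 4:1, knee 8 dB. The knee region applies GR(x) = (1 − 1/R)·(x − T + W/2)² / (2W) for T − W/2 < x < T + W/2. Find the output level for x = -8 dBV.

-9.6875 dBV

x − T + W/2 = -8 − (-10) + 4 = 6.
GR = (1 − 1/4) × 6² / 16 = 0.75 × 36 / 16 = 1.6875 dB.
Output = -8 − 1.6875 = -9.6875 dBV.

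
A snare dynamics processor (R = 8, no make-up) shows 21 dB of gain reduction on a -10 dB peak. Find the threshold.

Gain reduction = -10 − (-31) = 21 dB; output overshoot = GR / (R − 1) = 21 / 7 = 3 dB.
Threshold = output − output overshoot = -31 − 3 = -34 dB.

-34 dB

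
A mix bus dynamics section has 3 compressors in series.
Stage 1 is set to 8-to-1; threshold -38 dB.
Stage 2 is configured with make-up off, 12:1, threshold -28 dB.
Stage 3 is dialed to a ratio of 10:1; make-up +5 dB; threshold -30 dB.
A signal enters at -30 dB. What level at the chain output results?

-32 dB

Stage 1: -30 dB is 8 dB over -38 dB; at 8:1 that becomes 1 dB over, giving -37 dB.
Stage 2: -37 dB ≤ -28 dB, so stage 2 doesn't engage; output -37 dB.
Stage 3: -37 dB ≤ -30 dB, so stage 3 doesn't engage; make-up brings it to -32 dB.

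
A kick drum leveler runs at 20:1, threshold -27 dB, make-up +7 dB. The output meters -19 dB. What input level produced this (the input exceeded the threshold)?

Remove make-up: -19 − 7 = -26 dB.
Post-compression overshoot = -26 − (-27) = 1 dB.
Before 20:1 compression the overshoot was 1 × 20 = 20 dB, so input = -27 + 20 = -7 dB.

-7 dB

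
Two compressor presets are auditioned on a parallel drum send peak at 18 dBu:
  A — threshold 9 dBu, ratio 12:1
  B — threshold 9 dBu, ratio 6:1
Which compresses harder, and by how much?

A: GR = 9 − 9/12 = 8.25 dB.
B: GR = 9 − 9/6 = 7.5 dB.
A applies 0.75 dB more gain reduction.

A, by 0.75 dB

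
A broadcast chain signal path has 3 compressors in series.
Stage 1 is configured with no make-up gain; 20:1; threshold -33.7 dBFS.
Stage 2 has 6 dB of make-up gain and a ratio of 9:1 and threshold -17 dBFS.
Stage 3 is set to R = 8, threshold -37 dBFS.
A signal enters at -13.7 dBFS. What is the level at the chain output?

Stage 1: -13.7 dBFS is 20 dB over -33.7 dBFS; at 20:1 that becomes 1 dB over, giving -32.7 dBFS.
Stage 2: -32.7 dBFS is at or below the -17 dBFS threshold — no compression; make-up brings it to -26.7 dBFS.
Stage 3: overshoot 10.3 dB → 10.3/8 = 1.2875 dB → -35.7125 dBFS.

-35.7125 dBFS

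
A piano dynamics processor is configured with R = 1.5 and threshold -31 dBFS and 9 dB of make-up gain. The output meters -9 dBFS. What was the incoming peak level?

Before make-up, the level was -9 − 9 = -18 dBFS.
Post-compression overshoot = -18 − (-31) = 13 dB.
Before 1.5:1 compression the overshoot was 13 × 1.5 = 19.5 dB, so input = -31 + 19.5 = -11.5 dBFS.

-11.5 dBFS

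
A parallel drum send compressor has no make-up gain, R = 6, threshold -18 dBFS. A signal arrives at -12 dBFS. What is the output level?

-17 dBFS

The input is 6 dB above the -18 dBFS threshold.
The 6 dB excess becomes 1 dB after 6:1 reduction.
That puts the output at -17 dBFS.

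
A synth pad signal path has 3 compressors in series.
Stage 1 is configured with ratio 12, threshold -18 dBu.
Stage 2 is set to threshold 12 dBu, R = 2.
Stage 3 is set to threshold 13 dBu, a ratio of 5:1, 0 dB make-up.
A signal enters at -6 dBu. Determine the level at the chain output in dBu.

-17 dBu

Stage 1: 12 dB above -18 dBu, reduced 12:1 to 1 dB above → -17 dBu.
Stage 2: -17 dBu ≤ 12 dBu, so stage 2 doesn't engage; output -17 dBu.
Stage 3: -17 dBu ≤ 13 dBu, so stage 3 doesn't engage; output -17 dBu.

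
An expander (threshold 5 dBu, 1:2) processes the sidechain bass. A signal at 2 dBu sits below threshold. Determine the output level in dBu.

-1 dBu

Below threshold, a 1:2 expander applies gain = (2−1)×(T − x) of attenuation.
(2−1) × 3 = 3 dB, so output = 2 − 3 = -1 dBu.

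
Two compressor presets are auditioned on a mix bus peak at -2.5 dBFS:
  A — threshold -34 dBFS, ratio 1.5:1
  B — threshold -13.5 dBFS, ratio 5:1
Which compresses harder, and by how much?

A: GR = 31.5 − 31.5/1.5 = 10.5 dB.
B: GR = 11 − 11/5 = 8.8 dB.
A reduces 1.7 dB more.

A, by 1.7 dB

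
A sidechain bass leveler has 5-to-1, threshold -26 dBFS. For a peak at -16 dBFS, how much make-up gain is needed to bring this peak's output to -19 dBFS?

5 dB

The peak compresses to -26 + 10/5 = -24 dBFS.
To reach -19 dBFS requires -19 − (-24) = 5 dB of make-up.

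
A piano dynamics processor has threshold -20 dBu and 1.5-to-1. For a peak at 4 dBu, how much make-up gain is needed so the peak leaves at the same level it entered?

Without make-up, output = threshold + overshoot/1.5 = -20 + 16 = -4 dBu.
Gap to target: 8 dB.

8 dB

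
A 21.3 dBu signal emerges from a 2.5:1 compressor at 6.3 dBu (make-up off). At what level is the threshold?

-3.7 dBu

Gain reduction = 21.3 − 6.3 = 15 dB; output overshoot = GR / (R − 1) = 15 / 1.5 = 10 dB.
Threshold = output − output overshoot = 6.3 − 10 = -3.7 dBu.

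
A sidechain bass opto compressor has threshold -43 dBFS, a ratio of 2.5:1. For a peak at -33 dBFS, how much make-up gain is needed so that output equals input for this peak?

Overshoot 10 dB → 10/2.5 = 4 dB after compression, so the compressed level is -43 + 4 = -39 dBFS.
Make-up = target − compressed = -33 − (-39) = 6 dB.

6 dB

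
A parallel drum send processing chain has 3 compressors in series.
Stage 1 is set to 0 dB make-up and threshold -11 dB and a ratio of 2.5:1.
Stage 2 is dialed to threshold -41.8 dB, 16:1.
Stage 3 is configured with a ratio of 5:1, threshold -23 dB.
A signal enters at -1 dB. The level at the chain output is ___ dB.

Stage 1: -1 dB is 10 dB over -11 dB; at 2.5:1 that becomes 4 dB over, giving -7 dB.
Stage 2: -7 dB is 34.8 dB over -41.8 dB; at 16:1 that becomes 2.175 dB over, giving -39.625 dB.
Stage 3: below threshold (-39.625 ≤ -23); passes unchanged; output -39.625 dB.

-39.625 dB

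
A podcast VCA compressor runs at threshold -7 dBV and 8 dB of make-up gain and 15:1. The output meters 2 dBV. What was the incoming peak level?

8 dBV

Remove make-up: 2 − 8 = -6 dBV.
That's 1 dB above the -7 dBV threshold.
Before 15:1 compression the overshoot was 1 × 15 = 15 dB, so input = -7 + 15 = 8 dBV.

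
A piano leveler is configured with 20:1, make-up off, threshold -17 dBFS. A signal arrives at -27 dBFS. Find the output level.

-27 dBFS is 10 dB below the -17 dBFS threshold, so no gain reduction is applied.
Output = input = -27 dBFS.

-27 dBFS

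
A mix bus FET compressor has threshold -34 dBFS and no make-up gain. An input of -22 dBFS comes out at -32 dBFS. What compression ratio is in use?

Input overshoot = -22 − (-34) = 12 dB; output overshoot = -32 − (-34) = 2 dB.
Ratio = 12 / 2 = 6.

6:1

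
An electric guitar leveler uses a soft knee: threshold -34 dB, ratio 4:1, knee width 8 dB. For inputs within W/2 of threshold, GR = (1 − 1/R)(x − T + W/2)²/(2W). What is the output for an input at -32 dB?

x − T + W/2 = -32 − (-34) + 4 = 6.
GR = (1 − 1/4) × 6² / 16 = 0.75 × 36 / 16 = 1.6875 dB.
Output = -32 − 1.6875 = -33.6875 dB.

-33.6875 dB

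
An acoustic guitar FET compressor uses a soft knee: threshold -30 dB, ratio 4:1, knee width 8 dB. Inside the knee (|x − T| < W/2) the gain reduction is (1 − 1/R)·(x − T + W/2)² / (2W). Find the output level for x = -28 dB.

x − T + W/2 = -28 − (-30) + 4 = 6.
GR = (1 − 1/4) × 6² / 16 = 0.75 × 36 / 16 = 1.6875 dB.
Output = -28 − 1.6875 = -29.6875 dB.

-29.6875 dB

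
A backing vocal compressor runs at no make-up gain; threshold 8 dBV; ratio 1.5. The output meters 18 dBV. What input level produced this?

23 dBV

The compressed level sits 18 − 8 = 10 dB over threshold.
Undo the ratio: input overshoot = 10 × 1.5 = 15 dB, giving input = 23 dBV.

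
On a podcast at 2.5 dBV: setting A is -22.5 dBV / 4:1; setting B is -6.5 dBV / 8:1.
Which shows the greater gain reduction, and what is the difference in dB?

A: overshoot 25 dB → output overshoot 6.25 dB → GR 18.75 dB.
B: overshoot 9 dB → output overshoot 1.125 dB → GR 7.875 dB.
A reduces 10.875 dB more.

A, by 10.875 dB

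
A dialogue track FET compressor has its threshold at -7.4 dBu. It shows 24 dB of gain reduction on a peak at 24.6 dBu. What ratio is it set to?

Input overshoot = 24.6 − (-7.4) = 32 dB.
Output overshoot = 32 − 24 = 8 dB.
Ratio = input overshoot / output overshoot = 32 / 8 = 4.

4:1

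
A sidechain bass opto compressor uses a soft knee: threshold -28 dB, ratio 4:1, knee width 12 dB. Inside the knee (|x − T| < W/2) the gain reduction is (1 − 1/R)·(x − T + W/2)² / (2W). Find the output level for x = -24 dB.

x − T + W/2 = -24 − (-28) + 6 = 10.
GR = (1 − 1/4) × 10² / 24 = 0.75 × 100 / 24 = 3.125 dB.
Output = -24 − 3.125 = -27.125 dB.

-27.125 dB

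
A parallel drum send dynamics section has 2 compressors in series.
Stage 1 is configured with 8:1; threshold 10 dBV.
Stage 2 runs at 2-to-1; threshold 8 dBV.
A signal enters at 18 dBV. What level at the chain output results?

9.5 dBV

Stage 1: 8 dB above 10 dBV, reduced 8:1 to 1 dB above → 11 dBV.
Stage 2: overshoot 3 dB → 3/2 = 1.5 dB → 9.5 dBV.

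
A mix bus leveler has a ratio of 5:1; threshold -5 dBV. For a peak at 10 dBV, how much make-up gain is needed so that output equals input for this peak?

12 dB

The peak compresses to -5 + 15/5 = -2 dBV.
To reach 10 dBV requires 10 − (-2) = 12 dB of make-up.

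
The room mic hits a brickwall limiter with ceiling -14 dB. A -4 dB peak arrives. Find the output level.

The limiter clamps the peak to its -14 dB ceiling.

-14 dB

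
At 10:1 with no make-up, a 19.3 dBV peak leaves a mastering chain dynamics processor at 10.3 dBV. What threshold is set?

9.3 dBV

Let T be the threshold. Output overshoot = (input overshoot)/R, so 10.3 − T = (19.3 − T)/10.
10·(10.3 − T) = 19.3 − T → 9·T = 103 − 19.3 = 83.7.
T = 83.7/9 = 9.3 dBV.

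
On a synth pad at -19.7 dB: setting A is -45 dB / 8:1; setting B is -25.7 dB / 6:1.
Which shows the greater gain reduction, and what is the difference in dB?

A, by 17.1375 dB

A: 25.3 dB over, compressed to 3.1625 dB over, so 22.1375 dB of GR.
B: 6 dB over, compressed to 1 dB over, so 5 dB of GR.
Difference: 17.1375 dB in favour of A.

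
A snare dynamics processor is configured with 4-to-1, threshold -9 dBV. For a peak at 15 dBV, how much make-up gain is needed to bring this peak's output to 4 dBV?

7 dB

The peak compresses to -9 + 24/4 = -3 dBV.
To reach 4 dBV requires 4 − (-3) = 7 dB of make-up.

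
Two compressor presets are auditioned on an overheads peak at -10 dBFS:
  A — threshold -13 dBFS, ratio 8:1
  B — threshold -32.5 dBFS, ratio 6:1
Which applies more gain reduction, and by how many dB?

A: 3 dB over, compressed to 0.375 dB over, so 2.625 dB of GR.
B: 22.5 dB over, compressed to 3.75 dB over, so 18.75 dB of GR.
B applies 16.125 dB more gain reduction.

B, by 16.125 dB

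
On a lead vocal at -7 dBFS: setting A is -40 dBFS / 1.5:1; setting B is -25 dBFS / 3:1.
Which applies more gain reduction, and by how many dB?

B, by 1 dB

A: overshoot 33 dB → output overshoot 22 dB → GR 11 dB.
B: overshoot 18 dB → output overshoot 6 dB → GR 12 dB.
B applies 1 dB more gain reduction.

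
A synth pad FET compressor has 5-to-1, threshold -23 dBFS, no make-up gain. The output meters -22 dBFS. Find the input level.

The compressed level sits -22 − (-23) = 1 dB over threshold.
Before 5:1 compression the overshoot was 1 × 5 = 5 dB, so input = -23 + 5 = -18 dBFS.

-18 dBFS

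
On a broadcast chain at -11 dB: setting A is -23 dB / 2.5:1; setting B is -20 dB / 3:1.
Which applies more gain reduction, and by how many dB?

A: GR = 12 − 12/2.5 = 7.2 dB.
B: GR = 9 − 9/3 = 6 dB.
Difference: 1.2 dB in favour of A.

A, by 1.2 dB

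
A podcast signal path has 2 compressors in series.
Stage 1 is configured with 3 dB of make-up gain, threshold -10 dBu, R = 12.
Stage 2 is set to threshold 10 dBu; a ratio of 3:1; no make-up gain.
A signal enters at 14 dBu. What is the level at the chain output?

Stage 1: 14 dBu is 24 dB over -10 dBu; at 12:1 that becomes 2 dB over, giving -8 dBu; +3 dB make-up → -5 dBu.
Stage 2: -5 dBu is at or below the 10 dBu threshold — no compression; output -5 dBu.

-5 dBu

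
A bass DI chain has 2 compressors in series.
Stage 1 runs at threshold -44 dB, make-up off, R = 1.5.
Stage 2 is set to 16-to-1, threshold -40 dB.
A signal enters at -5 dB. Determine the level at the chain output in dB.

Stage 1: -5 dB is 39 dB over -44 dB; at 1.5:1 that becomes 26 dB over, giving -18 dB.
Stage 2: -18 dB is 22 dB over -40 dB; at 16:1 that becomes 1.375 dB over, giving -38.625 dB.

-38.625 dB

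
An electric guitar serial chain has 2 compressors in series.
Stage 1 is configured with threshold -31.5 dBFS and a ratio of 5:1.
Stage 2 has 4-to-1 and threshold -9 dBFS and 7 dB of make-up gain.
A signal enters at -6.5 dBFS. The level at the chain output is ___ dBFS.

-19.5 dBFS

Stage 1: overshoot 25 dB → 25/5 = 5 dB → -26.5 dBFS.
Stage 2: -26.5 dBFS ≤ -9 dBFS, so stage 2 doesn't engage; make-up brings it to -19.5 dBFS.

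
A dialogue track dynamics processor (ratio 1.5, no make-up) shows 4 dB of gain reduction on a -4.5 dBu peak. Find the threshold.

Input is 12 dB above T (since output overshoot × R = input overshoot: (-8.5 − T)·1.5 = -4.5 − T gives T = -16.5 dBu).
Check: -16.5 + (-4.5 − (-16.5))/1.5 = -16.5 + 8 = -8.5 dBu. ✓

-16.5 dBu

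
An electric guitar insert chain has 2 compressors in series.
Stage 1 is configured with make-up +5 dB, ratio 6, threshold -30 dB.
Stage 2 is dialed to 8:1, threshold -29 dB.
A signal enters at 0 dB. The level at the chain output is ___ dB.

Stage 1: 30 dB above -30 dB, reduced 6:1 to 5 dB above → -25 dB; +5 dB make-up → -20 dB.
Stage 2: 9 dB above -29 dB, reduced 8:1 to 1.125 dB above → -27.875 dB.

-27.875 dB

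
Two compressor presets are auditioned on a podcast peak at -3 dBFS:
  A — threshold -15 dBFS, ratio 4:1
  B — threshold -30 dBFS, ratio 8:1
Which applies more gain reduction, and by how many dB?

A: 12 dB over, compressed to 3 dB over, so 9 dB of GR.
B: 27 dB over, compressed to 3.375 dB over, so 23.625 dB of GR.
B applies 14.625 dB more gain reduction.

B, by 14.625 dB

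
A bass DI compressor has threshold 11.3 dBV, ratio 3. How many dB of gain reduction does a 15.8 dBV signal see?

Overshoot = 15.8 − 11.3 = 4.5 dB.
A 3:1 ratio leaves 1.5 dB of that excess.
Gain reduction = 4.5 − 1.5 = 3 dB.

3 dB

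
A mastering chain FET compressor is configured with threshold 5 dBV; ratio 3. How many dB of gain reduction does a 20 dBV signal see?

10 dB

Overshoot = 20 − 5 = 15 dB.
A 3:1 ratio leaves 5 dB of that excess.
Gain reduction = 15 − 5 = 10 dB.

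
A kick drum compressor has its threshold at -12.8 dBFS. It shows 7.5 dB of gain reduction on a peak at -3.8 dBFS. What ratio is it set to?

6:1

Input overshoot = -3.8 − (-12.8) = 9 dB.
Output overshoot = 9 − 7.5 = 1.5 dB.
Ratio = input overshoot / output overshoot = 9 / 1.5 = 6.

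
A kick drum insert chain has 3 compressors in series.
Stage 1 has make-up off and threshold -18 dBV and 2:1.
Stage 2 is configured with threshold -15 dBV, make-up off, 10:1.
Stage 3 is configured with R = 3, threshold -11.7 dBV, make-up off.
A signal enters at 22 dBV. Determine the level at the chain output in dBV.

-13.3 dBV

Stage 1: overshoot 40 dB → 40/2 = 20 dB → 2 dBV.
Stage 2: 2 dBV is 17 dB over -15 dBV; at 10:1 that becomes 1.7 dB over, giving -13.3 dBV.
Stage 3: -13.3 dBV ≤ -11.7 dBV, so stage 3 doesn't engage; output -13.3 dBV.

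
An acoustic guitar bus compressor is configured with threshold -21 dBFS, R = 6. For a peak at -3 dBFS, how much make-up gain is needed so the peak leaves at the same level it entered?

The peak compresses to -21 + 18/6 = -18 dBFS.
To reach -3 dBFS requires -3 − (-18) = 15 dB of make-up.

15 dB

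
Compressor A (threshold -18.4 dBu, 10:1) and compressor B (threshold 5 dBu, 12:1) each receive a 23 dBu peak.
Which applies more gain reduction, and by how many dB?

A: 41.4 dB over, compressed to 4.14 dB over, so 37.26 dB of GR.
B: 18 dB over, compressed to 1.5 dB over, so 16.5 dB of GR.
A reduces 20.76 dB more.

A, by 20.76 dB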